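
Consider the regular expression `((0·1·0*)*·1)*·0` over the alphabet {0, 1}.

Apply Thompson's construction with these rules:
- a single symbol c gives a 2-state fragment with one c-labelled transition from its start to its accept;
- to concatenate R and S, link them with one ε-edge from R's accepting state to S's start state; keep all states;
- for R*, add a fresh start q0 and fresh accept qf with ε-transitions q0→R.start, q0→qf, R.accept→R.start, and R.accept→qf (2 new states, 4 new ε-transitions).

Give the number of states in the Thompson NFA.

16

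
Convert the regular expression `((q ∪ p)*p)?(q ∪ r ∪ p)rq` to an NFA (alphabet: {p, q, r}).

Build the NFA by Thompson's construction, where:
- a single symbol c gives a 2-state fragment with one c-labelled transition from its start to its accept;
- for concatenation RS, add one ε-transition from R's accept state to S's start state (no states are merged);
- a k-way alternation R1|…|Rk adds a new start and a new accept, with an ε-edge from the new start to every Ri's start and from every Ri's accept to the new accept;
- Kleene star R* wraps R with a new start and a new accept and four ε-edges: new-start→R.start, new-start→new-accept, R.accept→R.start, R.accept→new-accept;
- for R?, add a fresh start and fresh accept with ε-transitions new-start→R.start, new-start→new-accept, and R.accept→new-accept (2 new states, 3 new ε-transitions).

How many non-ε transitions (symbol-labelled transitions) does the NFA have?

8

By structural recursion:
Each of the 8 symbol leaves contributes exactly 1 symbol transition.
  q ∪ p : 2 symbol transitions
  (q ∪ p)* : 2 symbol transitions
  (q ∪ p)*p : 3 symbol transitions
  ((q ∪ p)*p)? : 3 symbol transitions
  q ∪ r ∪ p : 3 symbol transitions
  ((q ∪ p)*p)?(q ∪ r ∪ p)rq : 8 symbol transitions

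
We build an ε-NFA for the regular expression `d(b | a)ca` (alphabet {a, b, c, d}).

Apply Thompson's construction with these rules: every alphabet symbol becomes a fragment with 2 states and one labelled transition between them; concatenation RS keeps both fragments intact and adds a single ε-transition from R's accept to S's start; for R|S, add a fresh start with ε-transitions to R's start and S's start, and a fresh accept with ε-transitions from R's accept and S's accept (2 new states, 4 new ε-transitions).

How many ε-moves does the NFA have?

7

Recursing over subexpressions:
Each of the 5 symbol leaves contributes 0 ε-transitions.
  b | a : 4 ε-transitions
  d(b | a)ca : 7 ε-transitions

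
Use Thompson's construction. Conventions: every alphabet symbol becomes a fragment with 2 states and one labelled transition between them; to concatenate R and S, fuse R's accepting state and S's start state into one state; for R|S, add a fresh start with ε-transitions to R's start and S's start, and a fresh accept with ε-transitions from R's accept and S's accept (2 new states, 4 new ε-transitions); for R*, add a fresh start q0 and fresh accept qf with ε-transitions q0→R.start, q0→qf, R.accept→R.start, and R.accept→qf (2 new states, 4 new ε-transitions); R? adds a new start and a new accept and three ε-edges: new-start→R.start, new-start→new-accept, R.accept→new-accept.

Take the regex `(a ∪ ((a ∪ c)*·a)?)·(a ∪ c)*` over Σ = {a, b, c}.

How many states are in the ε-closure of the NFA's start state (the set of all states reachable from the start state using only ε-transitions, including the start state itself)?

14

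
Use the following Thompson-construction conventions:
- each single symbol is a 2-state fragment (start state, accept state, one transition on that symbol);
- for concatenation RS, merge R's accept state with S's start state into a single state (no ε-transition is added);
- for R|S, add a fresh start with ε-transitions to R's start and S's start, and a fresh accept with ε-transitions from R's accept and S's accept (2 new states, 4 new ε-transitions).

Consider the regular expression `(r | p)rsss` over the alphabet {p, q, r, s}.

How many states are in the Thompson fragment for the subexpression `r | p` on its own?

Fragment for `r | p`:
Each of the 2 symbol leaves contributes a 2-state fragment.
  r | p — 6 states

6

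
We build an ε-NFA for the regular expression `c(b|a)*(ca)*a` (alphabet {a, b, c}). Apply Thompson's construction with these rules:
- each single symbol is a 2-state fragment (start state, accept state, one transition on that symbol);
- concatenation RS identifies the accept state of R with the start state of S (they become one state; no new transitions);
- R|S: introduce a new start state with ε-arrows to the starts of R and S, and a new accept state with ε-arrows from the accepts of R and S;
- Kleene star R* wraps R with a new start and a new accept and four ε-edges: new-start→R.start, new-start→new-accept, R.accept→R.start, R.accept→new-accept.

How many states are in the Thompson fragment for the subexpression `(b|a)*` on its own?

8

Fragment for `(b|a)*`:
Each of the 2 symbol leaves contributes a 2-state fragment.
  b|a = 6 states
  (b|a)* = 8 states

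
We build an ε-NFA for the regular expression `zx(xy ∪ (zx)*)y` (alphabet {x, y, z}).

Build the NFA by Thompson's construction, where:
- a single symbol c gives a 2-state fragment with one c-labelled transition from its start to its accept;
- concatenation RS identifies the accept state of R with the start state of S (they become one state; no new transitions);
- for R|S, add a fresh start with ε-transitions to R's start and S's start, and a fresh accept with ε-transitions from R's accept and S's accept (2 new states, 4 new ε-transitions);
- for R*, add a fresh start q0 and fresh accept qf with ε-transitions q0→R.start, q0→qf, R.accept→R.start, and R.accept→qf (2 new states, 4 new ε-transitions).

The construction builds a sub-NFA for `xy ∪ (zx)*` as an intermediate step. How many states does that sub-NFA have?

10

Fragment for `xy ∪ (zx)*`:
Each of the 4 symbol leaves contributes a 2-state fragment.
  xy : 3 states
  zx : 3 states
  (zx)* : 5 states
  xy ∪ (zx)* : 10 states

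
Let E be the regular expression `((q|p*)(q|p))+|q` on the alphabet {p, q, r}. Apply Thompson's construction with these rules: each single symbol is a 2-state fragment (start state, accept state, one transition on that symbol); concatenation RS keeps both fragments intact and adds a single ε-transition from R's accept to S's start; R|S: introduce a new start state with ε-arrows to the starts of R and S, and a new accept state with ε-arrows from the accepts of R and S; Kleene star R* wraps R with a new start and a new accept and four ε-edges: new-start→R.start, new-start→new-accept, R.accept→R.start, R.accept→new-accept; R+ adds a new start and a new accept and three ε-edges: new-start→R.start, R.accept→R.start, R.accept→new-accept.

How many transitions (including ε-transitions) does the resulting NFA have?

By structural recursion:
Each of the 5 symbol leaves contributes 1 transition (1 symbol, 0 ε).
  p* = 5 transitions (1 symbol, 4 ε)
  q|p* = 10 transitions (2 symbol, 8 ε)
  q|p = 6 transitions (2 symbol, 4 ε)
  (q|p*)(q|p) = 17 transitions (4 symbol, 13 ε)
  ((q|p*)(q|p))+ = 20 transitions (4 symbol, 16 ε)
  ((q|p*)(q|p))+|q = 25 transitions (5 symbol, 20 ε)

25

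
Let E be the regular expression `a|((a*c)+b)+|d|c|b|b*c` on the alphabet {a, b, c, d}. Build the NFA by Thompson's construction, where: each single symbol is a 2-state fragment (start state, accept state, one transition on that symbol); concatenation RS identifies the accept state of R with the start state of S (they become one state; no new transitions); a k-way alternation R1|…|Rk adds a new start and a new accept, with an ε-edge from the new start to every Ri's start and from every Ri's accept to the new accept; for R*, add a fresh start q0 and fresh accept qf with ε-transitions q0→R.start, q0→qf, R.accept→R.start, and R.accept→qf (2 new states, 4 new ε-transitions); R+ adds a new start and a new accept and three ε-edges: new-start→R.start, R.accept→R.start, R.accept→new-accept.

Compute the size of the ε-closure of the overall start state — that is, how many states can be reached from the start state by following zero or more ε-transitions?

Let C(F) = |ε-closure(F.start)| within fragment F, and note whether F accepts ε. Symbol fragments have C = 1 and do not accept ε. Then:
  a* → new start has ε-edges to the inner start and to the new accept, so |closure| = 2 + 1 = 3
  a*c → |closure| = 3 + (1−1) = 3 (closure spills across the concat boundary because the left factor accepts ε)
  (a*c)+ → new start ε-reaches only the body's start; the new accept needs a symbol first: |closure| = 1 + 3 = 4
  (a*c)+b → same as the first factor's closure: |closure| = 4
  ((a*c)+b)+ → new start ε-reaches only the body's start; the new accept needs a symbol first: |closure| = 1 + 4 = 5
  b* → |closure| = 1 (new start) + 1 (body) + 1 (new accept) = 3
  b*c → the left operand accepts ε, so the closure extends into the next operand (the shared merged state is already counted); |closure| = 3 + (1−1) = 3
  a|((a*c)+b)+|d|c|b|b*c → |closure| = 1 + 1 + 5 + 1 + 1 + 1 + 3 = 13 (the new accept is not ε-reachable since no branch accepts ε)

13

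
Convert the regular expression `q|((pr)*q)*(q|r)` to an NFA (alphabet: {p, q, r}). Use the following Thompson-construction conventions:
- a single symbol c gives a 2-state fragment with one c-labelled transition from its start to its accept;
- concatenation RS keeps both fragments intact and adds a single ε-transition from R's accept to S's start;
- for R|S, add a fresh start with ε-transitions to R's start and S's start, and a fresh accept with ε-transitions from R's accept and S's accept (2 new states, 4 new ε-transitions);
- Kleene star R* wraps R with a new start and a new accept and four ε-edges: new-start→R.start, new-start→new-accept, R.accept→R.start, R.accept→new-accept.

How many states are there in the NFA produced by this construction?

Building bottom-up:
Each of the 6 symbol leaves contributes a 2-state fragment.
  pr — 4 states
  (pr)* — 6 states
  (pr)*q — 8 states
  ((pr)*q)* — 10 states
  q|r — 6 states
  ((pr)*q)*(q|r) — 16 states
  q|((pr)*q)*(q|r) — 20 states

20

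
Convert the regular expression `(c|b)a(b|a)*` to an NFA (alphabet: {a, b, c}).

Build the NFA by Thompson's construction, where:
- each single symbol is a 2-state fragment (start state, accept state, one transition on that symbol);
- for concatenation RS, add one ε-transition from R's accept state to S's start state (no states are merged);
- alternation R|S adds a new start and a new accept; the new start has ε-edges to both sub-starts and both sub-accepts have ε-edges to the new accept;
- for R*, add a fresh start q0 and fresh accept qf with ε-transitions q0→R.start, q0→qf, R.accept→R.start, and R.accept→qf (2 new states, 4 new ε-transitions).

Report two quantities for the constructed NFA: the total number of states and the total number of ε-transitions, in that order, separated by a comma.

16, 14

Recursing over subexpressions:
Each of the 5 symbol leaves contributes 2 states and 0 ε-transitions.
  c|b → 6 states, 4 ε-transitions
  b|a → 6 states, 4 ε-transitions
  (b|a)* → 8 states, 8 ε-transitions
  (c|b)a(b|a)* → 16 states, 14 ε-transitions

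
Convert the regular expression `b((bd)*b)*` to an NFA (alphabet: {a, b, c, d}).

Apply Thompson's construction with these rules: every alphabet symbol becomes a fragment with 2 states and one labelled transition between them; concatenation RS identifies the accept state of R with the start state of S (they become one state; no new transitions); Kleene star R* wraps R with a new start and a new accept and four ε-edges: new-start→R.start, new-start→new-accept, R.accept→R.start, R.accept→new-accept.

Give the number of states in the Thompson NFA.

9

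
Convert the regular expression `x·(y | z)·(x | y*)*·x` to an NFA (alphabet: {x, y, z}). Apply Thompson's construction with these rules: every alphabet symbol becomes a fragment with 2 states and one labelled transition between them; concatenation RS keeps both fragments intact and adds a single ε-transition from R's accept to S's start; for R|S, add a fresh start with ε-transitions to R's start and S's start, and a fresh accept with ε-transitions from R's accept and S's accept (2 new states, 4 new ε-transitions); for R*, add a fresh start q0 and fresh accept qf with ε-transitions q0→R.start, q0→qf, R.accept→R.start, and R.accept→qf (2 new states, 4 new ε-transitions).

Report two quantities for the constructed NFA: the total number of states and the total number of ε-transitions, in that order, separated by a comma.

20, 19

Bottom-up over the parse tree:
Each of the 6 symbol leaves contributes 2 states and 0 ε-transitions.
  y | z = 6 states, 4 ε-transitions
  y* = 4 states, 4 ε-transitions
  x | y* = 8 states, 8 ε-transitions
  (x | y*)* = 10 states, 12 ε-transitions
  x·(y | z)·(x | y*)*·x = 20 states, 19 ε-transitions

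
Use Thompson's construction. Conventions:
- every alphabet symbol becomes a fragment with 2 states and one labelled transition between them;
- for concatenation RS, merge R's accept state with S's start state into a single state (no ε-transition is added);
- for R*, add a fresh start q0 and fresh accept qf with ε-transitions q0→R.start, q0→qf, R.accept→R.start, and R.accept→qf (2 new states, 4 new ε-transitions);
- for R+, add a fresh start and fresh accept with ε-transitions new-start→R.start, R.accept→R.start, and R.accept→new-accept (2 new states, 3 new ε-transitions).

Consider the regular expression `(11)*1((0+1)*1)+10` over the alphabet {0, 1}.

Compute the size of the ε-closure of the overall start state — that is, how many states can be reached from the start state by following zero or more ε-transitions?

3

Let C(F) = |ε-closure(F.start)| within fragment F, and note whether F accepts ε. Symbol fragments have C = 1 and do not accept ε. Then:
  11 : same as the first factor's closure: |closure| = 1
  (11)* : the star's fresh start ε-reaches both the body's start and the fresh accept: |closure| = 2 + 1 = 3
  0+ : |closure| = 1 + 1 = 2 (the body doesn't accept ε, so the new accept is not reached)
  0+1 : same as the first factor's closure: |closure| = 2
  (0+1)* : the star's fresh start ε-reaches both the body's start and the fresh accept: |closure| = 2 + 2 = 4
  (0+1)*1 : the left operand accepts ε, so the closure extends into the next operand (the shared merged state is already counted); |closure| = 4 + (1−1) = 4
  ((0+1)*1)+ : new start ε-reaches only the body's start; the new accept needs a symbol first: |closure| = 1 + 4 = 5
  (11)*1((0+1)*1)+10 : the left operand accepts ε, so the closure extends into the next operand (the shared merged state is already counted); |closure| = 3 + (1−1) = 3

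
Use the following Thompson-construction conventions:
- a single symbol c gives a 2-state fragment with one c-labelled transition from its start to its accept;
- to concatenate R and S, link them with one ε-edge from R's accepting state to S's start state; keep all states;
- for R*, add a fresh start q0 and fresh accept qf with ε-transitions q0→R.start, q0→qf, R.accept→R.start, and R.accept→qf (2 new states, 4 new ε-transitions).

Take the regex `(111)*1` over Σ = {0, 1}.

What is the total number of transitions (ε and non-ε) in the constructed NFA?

11

Per subexpression:
Each of the 4 symbol leaves contributes 1 transition (1 symbol, 0 ε).
  111 — 5 transitions (3 symbol, 2 ε)
  (111)* — 9 transitions (3 symbol, 6 ε)
  (111)*1 — 11 transitions (4 symbol, 7 ε)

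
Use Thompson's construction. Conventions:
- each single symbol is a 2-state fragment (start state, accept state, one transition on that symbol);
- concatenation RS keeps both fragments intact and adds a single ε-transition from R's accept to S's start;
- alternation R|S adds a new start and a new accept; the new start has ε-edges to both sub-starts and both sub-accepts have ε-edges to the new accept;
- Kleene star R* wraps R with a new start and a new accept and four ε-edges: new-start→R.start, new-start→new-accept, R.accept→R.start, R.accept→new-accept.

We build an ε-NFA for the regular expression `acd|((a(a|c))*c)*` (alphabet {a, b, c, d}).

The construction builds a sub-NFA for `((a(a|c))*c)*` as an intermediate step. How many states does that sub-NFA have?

14

Fragment for `((a(a|c))*c)*`:
Each of the 4 symbol leaves contributes a 2-state fragment.
  a|c = 6 states
  a(a|c) = 8 states
  (a(a|c))* = 10 states
  (a(a|c))*c = 12 states
  ((a(a|c))*c)* = 14 states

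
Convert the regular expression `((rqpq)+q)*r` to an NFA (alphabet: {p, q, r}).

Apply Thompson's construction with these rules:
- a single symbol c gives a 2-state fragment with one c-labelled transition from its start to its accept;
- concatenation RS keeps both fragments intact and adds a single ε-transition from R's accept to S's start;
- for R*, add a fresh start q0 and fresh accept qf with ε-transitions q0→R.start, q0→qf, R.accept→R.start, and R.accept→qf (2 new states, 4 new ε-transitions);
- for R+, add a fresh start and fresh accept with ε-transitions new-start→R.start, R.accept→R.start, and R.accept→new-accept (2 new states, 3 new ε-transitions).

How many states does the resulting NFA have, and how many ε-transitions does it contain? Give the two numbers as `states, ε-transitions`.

16, 12

By structural recursion:
Each of the 6 symbol leaves contributes 2 states and 0 ε-transitions.
  rqpq = 8 states, 3 ε-transitions
  (rqpq)+ = 10 states, 6 ε-transitions
  (rqpq)+q = 12 states, 7 ε-transitions
  ((rqpq)+q)* = 14 states, 11 ε-transitions
  ((rqpq)+q)*r = 16 states, 12 ε-transitions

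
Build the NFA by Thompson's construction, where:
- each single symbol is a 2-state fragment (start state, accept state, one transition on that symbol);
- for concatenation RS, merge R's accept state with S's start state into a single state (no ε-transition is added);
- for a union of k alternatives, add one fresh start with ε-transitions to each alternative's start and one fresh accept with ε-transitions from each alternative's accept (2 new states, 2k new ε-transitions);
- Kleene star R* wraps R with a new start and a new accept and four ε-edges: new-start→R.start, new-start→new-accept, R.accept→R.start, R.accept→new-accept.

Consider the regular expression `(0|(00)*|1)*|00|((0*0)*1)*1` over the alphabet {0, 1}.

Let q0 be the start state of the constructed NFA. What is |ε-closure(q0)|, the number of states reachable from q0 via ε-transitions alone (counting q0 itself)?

19

Let C(F) = |ε-closure(F.start)| within fragment F, and note whether F accepts ε. Symbol fragments have C = 1 and do not accept ε. Then:
  00 → C equals the left operand's closure size = 1 (its accept is not ε-reachable, so the closure stops there)
  (00)* → new start has ε-edges to the inner start and to the new accept, so C = 2 + 1 = 3
  0|(00)*|1 → new start ε-reaches every alternative's start; at least one alternative accepts ε, so the union's new accept is reached too: C = 1 + 1 + 3 + 1 + 1 = 7
  (0|(00)*|1)* → new start has ε-edges to the inner start and to the new accept, so C = 2 + 7 = 9
  00 → C equals the left operand's closure size = 1 (its accept is not ε-reachable, so the closure stops there)
  0* → C = 1 (new start) + 1 (body) + 1 (new accept) = 3
  0*0 → C = 3 + (1−1) = 3 (closure spills across the concat boundary because the left factor accepts ε)
  (0*0)* → C = 1 (new start) + 3 (body) + 1 (new accept) = 5
  (0*0)*1 → C = 5 + (1−1) = 5 (closure spills across the concat boundary because the left factor accepts ε)
  ((0*0)*1)* → new start has ε-edges to the inner start and to the new accept, so C = 2 + 5 = 7
  ((0*0)*1)*1 → C = 7 + (1−1) = 7 (closure spills across the concat boundary because the left factor accepts ε)
  (0|(00)*|1)*|00|((0*0)*1)*1 → new start ε-reaches every alternative's start; at least one alternative accepts ε, so the union's new accept is reached too: C = 1 + 9 + 1 + 7 + 1 = 19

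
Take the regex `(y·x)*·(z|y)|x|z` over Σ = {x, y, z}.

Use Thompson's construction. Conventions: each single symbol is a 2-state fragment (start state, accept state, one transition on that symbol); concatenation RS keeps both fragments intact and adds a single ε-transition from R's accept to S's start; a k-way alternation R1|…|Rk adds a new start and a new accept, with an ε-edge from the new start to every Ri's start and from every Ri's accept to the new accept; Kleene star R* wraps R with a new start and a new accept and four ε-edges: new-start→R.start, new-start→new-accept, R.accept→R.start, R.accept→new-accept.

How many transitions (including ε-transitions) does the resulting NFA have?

22

By structural recursion:
Each of the 6 symbol leaves contributes 1 transition (1 symbol, 0 ε).
  y·x = 3 transitions (2 symbol, 1 ε)
  (y·x)* = 7 transitions (2 symbol, 5 ε)
  z|y = 6 transitions (2 symbol, 4 ε)
  (y·x)*·(z|y) = 14 transitions (4 symbol, 10 ε)
  (y·x)*·(z|y)|x|z = 22 transitions (6 symbol, 16 ε)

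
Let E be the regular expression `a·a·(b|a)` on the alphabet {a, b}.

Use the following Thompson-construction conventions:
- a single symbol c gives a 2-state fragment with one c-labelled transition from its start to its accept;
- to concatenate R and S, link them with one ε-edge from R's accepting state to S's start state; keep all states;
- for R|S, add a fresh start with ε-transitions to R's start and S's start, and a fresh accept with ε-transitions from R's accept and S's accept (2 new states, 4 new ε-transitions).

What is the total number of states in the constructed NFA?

10

By structural recursion:
Each of the 4 symbol leaves contributes a 2-state fragment.
  b|a → 6 states
  a·a·(b|a) → 10 states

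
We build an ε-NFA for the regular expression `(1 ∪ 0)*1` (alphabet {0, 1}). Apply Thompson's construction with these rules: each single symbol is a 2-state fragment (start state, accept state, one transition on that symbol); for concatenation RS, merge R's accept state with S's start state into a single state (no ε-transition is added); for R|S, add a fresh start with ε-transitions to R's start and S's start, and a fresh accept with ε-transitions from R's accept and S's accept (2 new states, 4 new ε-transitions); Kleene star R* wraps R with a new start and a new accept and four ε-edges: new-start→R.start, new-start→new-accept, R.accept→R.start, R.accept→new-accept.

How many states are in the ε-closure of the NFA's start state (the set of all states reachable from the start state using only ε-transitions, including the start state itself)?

Let C(F) = |ε-closure(F.start)| within fragment F, and note whether F accepts ε. Symbol fragments have C = 1 and do not accept ε. Then:
  1 ∪ 0 → C = 1 + 1 + 1 = 3 (the new accept is not ε-reachable since no branch accepts ε)
  (1 ∪ 0)* → new start has ε-edges to the inner start and to the new accept, so C = 2 + 3 = 5
  (1 ∪ 0)*1 → the left operand accepts ε, so the closure extends into the next operand (the shared merged state is already counted); C = 5 + (1−1) = 5

5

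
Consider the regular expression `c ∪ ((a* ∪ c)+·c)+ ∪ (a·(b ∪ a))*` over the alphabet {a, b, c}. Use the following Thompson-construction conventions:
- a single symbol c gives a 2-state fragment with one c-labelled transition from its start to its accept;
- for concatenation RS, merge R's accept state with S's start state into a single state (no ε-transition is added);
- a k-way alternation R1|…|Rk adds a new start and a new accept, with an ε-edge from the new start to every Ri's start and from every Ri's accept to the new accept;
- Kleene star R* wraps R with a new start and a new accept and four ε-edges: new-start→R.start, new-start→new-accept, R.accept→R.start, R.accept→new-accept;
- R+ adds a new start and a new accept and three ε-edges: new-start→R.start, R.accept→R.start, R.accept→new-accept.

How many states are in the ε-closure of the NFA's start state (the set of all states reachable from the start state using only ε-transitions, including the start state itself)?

15

Work bottom-up. For each fragment F, track |ε-closure(F.start)| and whether F's accept lies in that closure (i.e. whether F accepts ε). A single-symbol fragment has closure size 1 and does not accept ε.
  a* → |ε-closure| = 1 (new start) + 1 (body) + 1 (new accept) = 3
  a* ∪ c → new start ε-reaches every alternative's start; at least one alternative accepts ε, so the union's new accept is reached too: |ε-closure| = 1 + 3 + 1 + 1 = 6
  (a* ∪ c)+ → new start ε-reaches the body's start; the body's accept is ε-reachable, so the new accept is too: |ε-closure| = 1 + 6 + 1 = 8
  (a* ∪ c)+·c → |ε-closure| = 8 + (1−1) = 8 (closure spills across the concat boundary because the left factor accepts ε)
  ((a* ∪ c)+·c)+ → |ε-closure| = 1 + 8 = 9 (the body doesn't accept ε, so the new accept is not reached)
  b ∪ a → |ε-closure| = 1 + 1 + 1 = 3 (the new accept is not ε-reachable since no branch accepts ε)
  a·(b ∪ a) → same as the first factor's closure: |ε-closure| = 1
  (a·(b ∪ a))* → |ε-closure| = 1 (new start) + 1 (body) + 1 (new accept) = 3
  c ∪ ((a* ∪ c)+·c)+ ∪ (a·(b ∪ a))* → |ε-closure| = 1 (new start) + (1 + 9 + 3) + 1 (new accept, since some branch ε-reaches its own accept) = 15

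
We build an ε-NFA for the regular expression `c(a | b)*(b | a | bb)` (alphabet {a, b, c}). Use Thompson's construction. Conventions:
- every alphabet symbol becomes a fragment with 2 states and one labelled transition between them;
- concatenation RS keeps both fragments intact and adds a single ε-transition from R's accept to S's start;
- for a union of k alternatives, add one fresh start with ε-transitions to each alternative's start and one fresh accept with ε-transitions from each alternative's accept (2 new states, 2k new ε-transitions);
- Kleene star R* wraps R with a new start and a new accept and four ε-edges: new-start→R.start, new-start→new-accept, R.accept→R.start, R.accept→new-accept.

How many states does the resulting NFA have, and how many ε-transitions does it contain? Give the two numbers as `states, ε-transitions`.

Per subexpression:
Each of the 7 symbol leaves contributes 2 states and 0 ε-transitions.
  a | b = 6 states, 4 ε-transitions
  (a | b)* = 8 states, 8 ε-transitions
  bb = 4 states, 1 ε-transition
  b | a | bb = 10 states, 7 ε-transitions
  c(a | b)*(b | a | bb) = 20 states, 17 ε-transitions

20, 17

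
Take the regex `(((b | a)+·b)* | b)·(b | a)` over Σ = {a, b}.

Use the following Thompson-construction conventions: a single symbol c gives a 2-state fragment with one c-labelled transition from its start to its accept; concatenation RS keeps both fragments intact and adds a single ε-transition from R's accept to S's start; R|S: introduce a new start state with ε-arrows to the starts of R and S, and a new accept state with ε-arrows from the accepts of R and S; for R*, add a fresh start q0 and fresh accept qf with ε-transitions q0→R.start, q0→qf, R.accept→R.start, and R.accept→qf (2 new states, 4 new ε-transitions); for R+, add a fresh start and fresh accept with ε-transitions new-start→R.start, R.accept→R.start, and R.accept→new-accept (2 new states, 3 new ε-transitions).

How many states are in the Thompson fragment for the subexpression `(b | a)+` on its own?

8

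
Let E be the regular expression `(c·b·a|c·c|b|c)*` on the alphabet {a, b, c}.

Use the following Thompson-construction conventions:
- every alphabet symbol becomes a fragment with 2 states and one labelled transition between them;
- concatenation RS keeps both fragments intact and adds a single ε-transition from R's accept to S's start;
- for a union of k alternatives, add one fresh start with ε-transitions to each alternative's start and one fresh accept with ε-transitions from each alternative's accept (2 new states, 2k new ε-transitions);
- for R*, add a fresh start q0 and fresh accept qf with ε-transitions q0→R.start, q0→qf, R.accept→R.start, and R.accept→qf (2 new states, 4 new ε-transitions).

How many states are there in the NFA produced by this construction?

By structural recursion:
Each of the 7 symbol leaves contributes a 2-state fragment.
  c·b·a → 6 states
  c·c → 4 states
  c·b·a|c·c|b|c → 16 states
  (c·b·a|c·c|b|c)* → 18 states

18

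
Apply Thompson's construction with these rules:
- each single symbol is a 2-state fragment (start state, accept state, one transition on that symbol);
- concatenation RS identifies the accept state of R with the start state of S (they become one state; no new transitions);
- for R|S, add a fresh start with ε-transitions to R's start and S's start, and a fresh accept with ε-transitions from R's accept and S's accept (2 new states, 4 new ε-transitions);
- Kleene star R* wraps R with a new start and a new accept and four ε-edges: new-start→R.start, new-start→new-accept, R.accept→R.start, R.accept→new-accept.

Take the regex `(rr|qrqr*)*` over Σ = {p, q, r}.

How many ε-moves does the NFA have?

12

Recursing over subexpressions:
Each of the 6 symbol leaves contributes 0 ε-transitions.
  rr → 0 ε-transitions
  r* → 4 ε-transitions
  qrqr* → 4 ε-transitions
  rr|qrqr* → 8 ε-transitions
  (rr|qrqr*)* → 12 ε-transitions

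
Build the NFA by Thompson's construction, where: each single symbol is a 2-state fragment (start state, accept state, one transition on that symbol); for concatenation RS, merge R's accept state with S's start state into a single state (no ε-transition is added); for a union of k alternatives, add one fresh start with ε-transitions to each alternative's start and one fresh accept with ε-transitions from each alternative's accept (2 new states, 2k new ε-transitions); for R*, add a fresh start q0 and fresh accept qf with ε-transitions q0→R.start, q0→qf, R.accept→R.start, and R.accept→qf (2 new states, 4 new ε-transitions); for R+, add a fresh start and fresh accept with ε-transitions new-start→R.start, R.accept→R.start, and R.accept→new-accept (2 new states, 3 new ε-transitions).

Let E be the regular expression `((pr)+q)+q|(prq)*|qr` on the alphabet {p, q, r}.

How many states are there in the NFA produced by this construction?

Recursing over subexpressions:
Each of the 9 symbol leaves contributes a 2-state fragment.
  pr = 3 states
  (pr)+ = 5 states
  (pr)+q = 6 states
  ((pr)+q)+ = 8 states
  ((pr)+q)+q = 9 states
  prq = 4 states
  (prq)* = 6 states
  qr = 3 states
  ((pr)+q)+q|(prq)*|qr = 20 states

20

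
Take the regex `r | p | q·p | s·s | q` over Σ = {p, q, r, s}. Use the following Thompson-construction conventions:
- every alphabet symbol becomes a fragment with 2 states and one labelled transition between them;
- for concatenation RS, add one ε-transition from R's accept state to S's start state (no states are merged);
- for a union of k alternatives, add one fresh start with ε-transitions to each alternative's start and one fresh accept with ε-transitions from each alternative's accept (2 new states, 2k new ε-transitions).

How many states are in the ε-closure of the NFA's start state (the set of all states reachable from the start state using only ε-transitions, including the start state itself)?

Work bottom-up. For each fragment F, track |ε-closure(F.start)| and whether F's accept lies in that closure (i.e. whether F accepts ε). A single-symbol fragment has closure size 1 and does not accept ε.
  q·p : same as the first factor's closure: |ε-closure| = 1
  s·s : same as the first factor's closure: |ε-closure| = 1
  r | p | q·p | s·s | q : new start ε-reaches every alternative's start; none of them accept ε, so the new accept is not reached: |ε-closure| = 1 + 1 + 1 + 1 + 1 + 1 = 6

6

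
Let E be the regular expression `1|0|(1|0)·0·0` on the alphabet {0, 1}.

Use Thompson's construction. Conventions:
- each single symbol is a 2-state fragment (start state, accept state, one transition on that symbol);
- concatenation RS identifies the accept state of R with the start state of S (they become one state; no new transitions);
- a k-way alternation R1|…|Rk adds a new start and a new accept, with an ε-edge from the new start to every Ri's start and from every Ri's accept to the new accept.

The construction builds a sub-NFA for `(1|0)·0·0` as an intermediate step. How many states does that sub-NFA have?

8

Fragment for `(1|0)·0·0`:
Each of the 4 symbol leaves contributes a 2-state fragment.
  1|0 : 6 states
  (1|0)·0·0 : 8 states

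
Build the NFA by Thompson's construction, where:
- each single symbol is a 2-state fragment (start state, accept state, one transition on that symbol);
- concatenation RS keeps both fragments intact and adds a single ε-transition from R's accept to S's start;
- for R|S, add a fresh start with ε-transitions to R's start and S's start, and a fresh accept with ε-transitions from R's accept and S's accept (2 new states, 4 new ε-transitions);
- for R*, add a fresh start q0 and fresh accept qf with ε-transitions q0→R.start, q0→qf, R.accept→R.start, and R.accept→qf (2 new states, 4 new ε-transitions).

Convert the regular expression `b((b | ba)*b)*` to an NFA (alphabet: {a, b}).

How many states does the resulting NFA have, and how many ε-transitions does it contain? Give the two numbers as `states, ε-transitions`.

16, 15

Per subexpression:
Each of the 5 symbol leaves contributes 2 states and 0 ε-transitions.
  ba = 4 states, 1 ε-transition
  b | ba = 8 states, 5 ε-transitions
  (b | ba)* = 10 states, 9 ε-transitions
  (b | ba)*b = 12 states, 10 ε-transitions
  ((b | ba)*b)* = 14 states, 14 ε-transitions
  b((b | ba)*b)* = 16 states, 15 ε-transitions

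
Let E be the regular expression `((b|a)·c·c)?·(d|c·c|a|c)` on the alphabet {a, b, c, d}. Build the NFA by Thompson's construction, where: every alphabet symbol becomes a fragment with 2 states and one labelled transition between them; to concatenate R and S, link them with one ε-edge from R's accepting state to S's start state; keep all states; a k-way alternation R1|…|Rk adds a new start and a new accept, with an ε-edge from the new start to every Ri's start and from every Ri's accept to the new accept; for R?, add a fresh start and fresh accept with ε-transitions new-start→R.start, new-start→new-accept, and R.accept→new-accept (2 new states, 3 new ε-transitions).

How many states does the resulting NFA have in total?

24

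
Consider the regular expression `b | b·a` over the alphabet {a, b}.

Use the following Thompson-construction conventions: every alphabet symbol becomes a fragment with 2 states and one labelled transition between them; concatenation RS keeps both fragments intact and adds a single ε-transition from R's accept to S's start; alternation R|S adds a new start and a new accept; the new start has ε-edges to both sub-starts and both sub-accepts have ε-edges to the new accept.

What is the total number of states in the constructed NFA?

By structural recursion:
Each of the 3 symbol leaves contributes a 2-state fragment.
  b·a = 4 states
  b | b·a = 8 states

8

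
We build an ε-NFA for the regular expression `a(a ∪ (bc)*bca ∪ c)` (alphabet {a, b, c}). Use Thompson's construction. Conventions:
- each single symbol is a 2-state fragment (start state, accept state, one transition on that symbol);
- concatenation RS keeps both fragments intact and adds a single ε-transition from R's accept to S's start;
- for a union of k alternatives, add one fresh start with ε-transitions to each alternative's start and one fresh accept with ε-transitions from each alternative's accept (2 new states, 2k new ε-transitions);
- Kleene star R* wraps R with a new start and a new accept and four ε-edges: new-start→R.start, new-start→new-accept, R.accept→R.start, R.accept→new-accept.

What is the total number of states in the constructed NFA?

Building bottom-up:
Each of the 8 symbol leaves contributes a 2-state fragment.
  bc : 4 states
  (bc)* : 6 states
  (bc)*bca : 12 states
  a ∪ (bc)*bca ∪ c : 18 states
  a(a ∪ (bc)*bca ∪ c) : 20 states

20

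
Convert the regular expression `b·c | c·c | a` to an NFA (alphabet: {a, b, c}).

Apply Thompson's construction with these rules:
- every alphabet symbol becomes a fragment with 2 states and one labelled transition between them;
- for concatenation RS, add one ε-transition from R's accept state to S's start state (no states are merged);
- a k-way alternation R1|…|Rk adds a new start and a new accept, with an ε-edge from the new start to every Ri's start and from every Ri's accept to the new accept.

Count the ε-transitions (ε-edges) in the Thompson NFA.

Per subexpression:
Each of the 5 symbol leaves contributes 0 ε-transitions.
  b·c — 1 ε-transition
  c·c — 1 ε-transition
  b·c | c·c | a — 8 ε-transitions

8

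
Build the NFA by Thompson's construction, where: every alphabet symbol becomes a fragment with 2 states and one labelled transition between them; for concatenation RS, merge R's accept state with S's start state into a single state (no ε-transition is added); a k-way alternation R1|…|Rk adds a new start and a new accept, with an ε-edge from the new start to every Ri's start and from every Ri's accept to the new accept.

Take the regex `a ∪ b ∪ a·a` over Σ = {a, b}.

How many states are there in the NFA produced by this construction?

9

Building bottom-up:
Each of the 4 symbol leaves contributes a 2-state fragment.
  a·a — 3 states
  a ∪ b ∪ a·a — 9 states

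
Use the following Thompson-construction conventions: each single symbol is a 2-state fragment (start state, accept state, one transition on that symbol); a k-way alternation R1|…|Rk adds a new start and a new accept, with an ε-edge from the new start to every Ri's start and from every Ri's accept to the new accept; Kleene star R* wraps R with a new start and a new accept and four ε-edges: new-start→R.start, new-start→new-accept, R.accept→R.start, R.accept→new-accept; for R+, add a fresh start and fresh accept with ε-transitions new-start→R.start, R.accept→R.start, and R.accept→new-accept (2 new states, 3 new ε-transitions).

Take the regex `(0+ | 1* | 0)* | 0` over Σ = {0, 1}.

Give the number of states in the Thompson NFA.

Recursing over subexpressions:
Each of the 4 symbol leaves contributes a 2-state fragment.
  0+ → 4 states
  1* → 4 states
  0+ | 1* | 0 → 12 states
  (0+ | 1* | 0)* → 14 states
  (0+ | 1* | 0)* | 0 → 18 states

18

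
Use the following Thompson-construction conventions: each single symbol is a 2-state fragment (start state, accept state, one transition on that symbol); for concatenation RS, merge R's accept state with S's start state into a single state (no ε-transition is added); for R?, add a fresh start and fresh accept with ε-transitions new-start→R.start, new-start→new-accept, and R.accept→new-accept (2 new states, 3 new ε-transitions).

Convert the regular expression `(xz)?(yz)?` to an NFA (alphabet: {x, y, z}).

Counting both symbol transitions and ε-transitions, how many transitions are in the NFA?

10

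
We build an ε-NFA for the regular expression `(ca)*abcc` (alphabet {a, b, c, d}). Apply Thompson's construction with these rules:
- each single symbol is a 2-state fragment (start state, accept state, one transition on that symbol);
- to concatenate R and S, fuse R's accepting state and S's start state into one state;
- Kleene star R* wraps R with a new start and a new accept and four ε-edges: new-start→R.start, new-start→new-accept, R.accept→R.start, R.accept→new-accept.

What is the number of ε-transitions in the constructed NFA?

Recursing over subexpressions:
Each of the 6 symbol leaves contributes 0 ε-transitions.
  ca — 0 ε-transitions
  (ca)* — 4 ε-transitions
  (ca)*abcc — 4 ε-transitions

4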